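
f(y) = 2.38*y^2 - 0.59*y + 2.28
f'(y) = 4.76*y - 0.59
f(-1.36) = 7.48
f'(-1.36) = -7.06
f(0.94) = 3.83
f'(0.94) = 3.88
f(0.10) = 2.24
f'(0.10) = -0.11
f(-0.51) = 3.20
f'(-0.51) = -3.02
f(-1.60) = 9.32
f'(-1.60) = -8.21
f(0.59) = 2.76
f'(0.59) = 2.22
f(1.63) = 7.64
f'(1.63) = 7.17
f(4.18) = 41.40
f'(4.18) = 19.31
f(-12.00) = 352.08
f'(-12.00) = -57.71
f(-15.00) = 546.63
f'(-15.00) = -71.99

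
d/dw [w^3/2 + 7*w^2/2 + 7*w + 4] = 3*w^2/2 + 7*w + 7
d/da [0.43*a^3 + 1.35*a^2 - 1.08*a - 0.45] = 1.29*a^2 + 2.7*a - 1.08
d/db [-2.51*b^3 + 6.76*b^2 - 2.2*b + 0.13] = -7.53*b^2 + 13.52*b - 2.2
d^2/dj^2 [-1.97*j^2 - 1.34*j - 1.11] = -3.94000000000000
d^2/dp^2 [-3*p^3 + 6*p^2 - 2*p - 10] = 12 - 18*p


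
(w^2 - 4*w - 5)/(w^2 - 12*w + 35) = (w + 1)/(w - 7)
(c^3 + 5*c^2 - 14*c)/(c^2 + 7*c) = c - 2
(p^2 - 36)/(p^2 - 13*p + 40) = (p^2 - 36)/(p^2 - 13*p + 40)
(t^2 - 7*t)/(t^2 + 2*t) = (t - 7)/(t + 2)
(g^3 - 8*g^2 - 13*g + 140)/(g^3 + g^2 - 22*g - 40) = (g - 7)/(g + 2)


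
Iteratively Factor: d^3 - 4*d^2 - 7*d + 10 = (d - 5)*(d^2 + d - 2) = (d - 5)*(d - 1)*(d + 2)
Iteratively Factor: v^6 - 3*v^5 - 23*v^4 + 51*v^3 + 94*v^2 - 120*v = (v - 5)*(v^5 + 2*v^4 - 13*v^3 - 14*v^2 + 24*v) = v*(v - 5)*(v^4 + 2*v^3 - 13*v^2 - 14*v + 24) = v*(v - 5)*(v + 2)*(v^3 - 13*v + 12) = v*(v - 5)*(v - 3)*(v + 2)*(v^2 + 3*v - 4) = v*(v - 5)*(v - 3)*(v - 1)*(v + 2)*(v + 4)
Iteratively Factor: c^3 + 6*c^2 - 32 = (c - 2)*(c^2 + 8*c + 16) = (c - 2)*(c + 4)*(c + 4)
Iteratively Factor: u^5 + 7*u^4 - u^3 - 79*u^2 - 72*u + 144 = (u + 4)*(u^4 + 3*u^3 - 13*u^2 - 27*u + 36) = (u - 3)*(u + 4)*(u^3 + 6*u^2 + 5*u - 12) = (u - 3)*(u - 1)*(u + 4)*(u^2 + 7*u + 12) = (u - 3)*(u - 1)*(u + 4)^2*(u + 3)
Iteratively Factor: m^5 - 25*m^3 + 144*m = (m + 4)*(m^4 - 4*m^3 - 9*m^2 + 36*m) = (m - 3)*(m + 4)*(m^3 - m^2 - 12*m) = (m - 4)*(m - 3)*(m + 4)*(m^2 + 3*m) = (m - 4)*(m - 3)*(m + 3)*(m + 4)*(m)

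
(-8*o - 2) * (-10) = 80*o + 20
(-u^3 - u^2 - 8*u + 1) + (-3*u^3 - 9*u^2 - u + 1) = -4*u^3 - 10*u^2 - 9*u + 2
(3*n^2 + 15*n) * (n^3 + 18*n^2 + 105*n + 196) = 3*n^5 + 69*n^4 + 585*n^3 + 2163*n^2 + 2940*n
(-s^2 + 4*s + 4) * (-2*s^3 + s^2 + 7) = 2*s^5 - 9*s^4 - 4*s^3 - 3*s^2 + 28*s + 28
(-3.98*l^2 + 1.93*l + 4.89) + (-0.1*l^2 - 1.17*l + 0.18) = -4.08*l^2 + 0.76*l + 5.07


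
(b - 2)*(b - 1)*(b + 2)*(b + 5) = b^4 + 4*b^3 - 9*b^2 - 16*b + 20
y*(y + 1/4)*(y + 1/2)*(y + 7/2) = y^4 + 17*y^3/4 + 11*y^2/4 + 7*y/16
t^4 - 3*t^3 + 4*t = t*(t - 2)^2*(t + 1)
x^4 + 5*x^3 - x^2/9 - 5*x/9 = x*(x - 1/3)*(x + 1/3)*(x + 5)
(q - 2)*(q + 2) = q^2 - 4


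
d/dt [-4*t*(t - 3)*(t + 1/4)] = -12*t^2 + 22*t + 3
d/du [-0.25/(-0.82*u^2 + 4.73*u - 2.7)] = (1.1825 - 0.41*u)/(0.82*u^2 - 4.73*u + 2.7)^2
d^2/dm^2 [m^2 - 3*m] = 2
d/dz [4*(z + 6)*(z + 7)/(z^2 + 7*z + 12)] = 24*(-z^2 - 10*z - 23)/(z^4 + 14*z^3 + 73*z^2 + 168*z + 144)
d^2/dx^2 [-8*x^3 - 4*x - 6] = -48*x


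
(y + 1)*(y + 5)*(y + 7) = y^3 + 13*y^2 + 47*y + 35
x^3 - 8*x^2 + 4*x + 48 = (x - 6)*(x - 4)*(x + 2)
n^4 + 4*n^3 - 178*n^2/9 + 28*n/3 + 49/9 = (n - 7/3)*(n - 1)*(n + 1/3)*(n + 7)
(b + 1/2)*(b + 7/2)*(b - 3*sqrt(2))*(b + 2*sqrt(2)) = b^4 - sqrt(2)*b^3 + 4*b^3 - 41*b^2/4 - 4*sqrt(2)*b^2 - 48*b - 7*sqrt(2)*b/4 - 21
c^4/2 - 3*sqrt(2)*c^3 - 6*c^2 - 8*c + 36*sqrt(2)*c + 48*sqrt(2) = (c/2 + 1)*(c - 4)*(c + 2)*(c - 6*sqrt(2))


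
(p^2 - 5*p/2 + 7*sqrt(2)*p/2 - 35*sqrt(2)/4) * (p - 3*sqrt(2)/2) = p^3 - 5*p^2/2 + 2*sqrt(2)*p^2 - 21*p/2 - 5*sqrt(2)*p + 105/4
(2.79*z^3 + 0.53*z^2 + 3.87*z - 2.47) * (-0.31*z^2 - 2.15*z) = -0.8649*z^5 - 6.1628*z^4 - 2.3392*z^3 - 7.5548*z^2 + 5.3105*z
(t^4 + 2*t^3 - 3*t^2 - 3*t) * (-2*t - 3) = -2*t^5 - 7*t^4 + 15*t^2 + 9*t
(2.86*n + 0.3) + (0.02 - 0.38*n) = 2.48*n + 0.32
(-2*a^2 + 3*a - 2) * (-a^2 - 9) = 2*a^4 - 3*a^3 + 20*a^2 - 27*a + 18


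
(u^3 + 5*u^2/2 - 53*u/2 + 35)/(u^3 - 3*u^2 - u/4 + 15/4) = 2*(u^2 + 5*u - 14)/(2*u^2 - u - 3)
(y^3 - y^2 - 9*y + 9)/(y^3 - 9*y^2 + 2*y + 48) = (y^2 + 2*y - 3)/(y^2 - 6*y - 16)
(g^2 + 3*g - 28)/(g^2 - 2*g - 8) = (g + 7)/(g + 2)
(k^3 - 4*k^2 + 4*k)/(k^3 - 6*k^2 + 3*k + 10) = k*(k - 2)/(k^2 - 4*k - 5)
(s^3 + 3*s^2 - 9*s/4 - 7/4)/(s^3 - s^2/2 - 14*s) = (2*s^2 - s - 1)/(2*s*(s - 4))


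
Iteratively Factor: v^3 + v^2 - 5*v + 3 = (v - 1)*(v^2 + 2*v - 3) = (v - 1)*(v + 3)*(v - 1)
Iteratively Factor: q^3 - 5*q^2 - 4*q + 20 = (q - 5)*(q^2 - 4) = (q - 5)*(q + 2)*(q - 2)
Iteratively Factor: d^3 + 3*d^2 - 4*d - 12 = (d - 2)*(d^2 + 5*d + 6) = (d - 2)*(d + 2)*(d + 3)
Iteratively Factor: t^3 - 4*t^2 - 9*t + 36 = (t - 4)*(t^2 - 9) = (t - 4)*(t + 3)*(t - 3)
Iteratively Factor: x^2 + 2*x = (x)*(x + 2)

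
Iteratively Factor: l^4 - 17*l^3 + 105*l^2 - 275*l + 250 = (l - 5)*(l^3 - 12*l^2 + 45*l - 50) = (l - 5)^2*(l^2 - 7*l + 10) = (l - 5)^3*(l - 2)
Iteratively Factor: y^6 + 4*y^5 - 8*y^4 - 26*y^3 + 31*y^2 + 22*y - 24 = (y + 1)*(y^5 + 3*y^4 - 11*y^3 - 15*y^2 + 46*y - 24) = (y - 1)*(y + 1)*(y^4 + 4*y^3 - 7*y^2 - 22*y + 24) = (y - 1)*(y + 1)*(y + 3)*(y^3 + y^2 - 10*y + 8) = (y - 2)*(y - 1)*(y + 1)*(y + 3)*(y^2 + 3*y - 4) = (y - 2)*(y - 1)^2*(y + 1)*(y + 3)*(y + 4)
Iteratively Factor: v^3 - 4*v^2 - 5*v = (v - 5)*(v^2 + v) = v*(v - 5)*(v + 1)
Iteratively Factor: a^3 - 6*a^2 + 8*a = (a - 2)*(a^2 - 4*a) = a*(a - 2)*(a - 4)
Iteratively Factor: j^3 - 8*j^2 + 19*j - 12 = (j - 4)*(j^2 - 4*j + 3) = (j - 4)*(j - 3)*(j - 1)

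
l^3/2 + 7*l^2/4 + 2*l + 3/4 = (l/2 + 1/2)*(l + 1)*(l + 3/2)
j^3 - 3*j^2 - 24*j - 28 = (j - 7)*(j + 2)^2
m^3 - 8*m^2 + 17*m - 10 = (m - 5)*(m - 2)*(m - 1)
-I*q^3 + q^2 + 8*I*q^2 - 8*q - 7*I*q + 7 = (q - 7)*(q - 1)*(-I*q + 1)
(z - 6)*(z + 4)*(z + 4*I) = z^3 - 2*z^2 + 4*I*z^2 - 24*z - 8*I*z - 96*I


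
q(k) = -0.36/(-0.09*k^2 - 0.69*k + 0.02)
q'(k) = -0.36*(0.18*k + 0.69)/(-0.09*k^2 - 0.69*k + 0.02)^2 = (-0.0648*k - 0.2484)/(0.09*k^2 + 0.69*k - 0.02)^2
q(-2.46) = -0.31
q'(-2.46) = -0.06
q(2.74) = 0.14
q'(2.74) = -0.07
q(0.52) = 0.99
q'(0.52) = -2.14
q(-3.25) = -0.27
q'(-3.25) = -0.02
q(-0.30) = -1.64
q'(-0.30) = -4.78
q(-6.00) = -0.39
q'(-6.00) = 0.17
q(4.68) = 0.07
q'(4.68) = -0.02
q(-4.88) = -0.29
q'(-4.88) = 0.04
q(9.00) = 0.03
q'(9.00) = -0.00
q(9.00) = 0.03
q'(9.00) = -0.00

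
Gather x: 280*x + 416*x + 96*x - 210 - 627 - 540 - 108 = 792*x - 1485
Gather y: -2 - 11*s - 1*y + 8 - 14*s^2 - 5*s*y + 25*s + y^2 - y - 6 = -14*s^2 + 14*s + y^2 + y*(-5*s - 2)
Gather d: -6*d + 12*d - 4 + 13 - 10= 6*d - 1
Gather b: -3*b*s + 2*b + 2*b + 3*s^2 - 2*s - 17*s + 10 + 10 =b*(4 - 3*s) + 3*s^2 - 19*s + 20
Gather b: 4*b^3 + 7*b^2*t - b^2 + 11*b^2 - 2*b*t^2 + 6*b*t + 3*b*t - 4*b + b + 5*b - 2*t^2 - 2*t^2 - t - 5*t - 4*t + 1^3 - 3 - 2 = 4*b^3 + b^2*(7*t + 10) + b*(-2*t^2 + 9*t + 2) - 4*t^2 - 10*t - 4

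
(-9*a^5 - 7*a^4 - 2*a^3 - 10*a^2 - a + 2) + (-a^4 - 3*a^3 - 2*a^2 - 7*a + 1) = -9*a^5 - 8*a^4 - 5*a^3 - 12*a^2 - 8*a + 3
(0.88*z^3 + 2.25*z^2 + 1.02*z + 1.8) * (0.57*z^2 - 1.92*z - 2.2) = 0.5016*z^5 - 0.4071*z^4 - 5.6746*z^3 - 5.8824*z^2 - 5.7*z - 3.96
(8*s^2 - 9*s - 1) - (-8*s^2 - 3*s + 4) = 16*s^2 - 6*s - 5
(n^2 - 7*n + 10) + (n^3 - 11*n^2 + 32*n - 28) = n^3 - 10*n^2 + 25*n - 18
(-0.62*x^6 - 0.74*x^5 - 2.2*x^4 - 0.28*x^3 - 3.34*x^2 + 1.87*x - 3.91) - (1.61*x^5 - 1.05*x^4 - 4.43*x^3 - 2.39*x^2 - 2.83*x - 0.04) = -0.62*x^6 - 2.35*x^5 - 1.15*x^4 + 4.15*x^3 - 0.95*x^2 + 4.7*x - 3.87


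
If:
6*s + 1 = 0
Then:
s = -1/6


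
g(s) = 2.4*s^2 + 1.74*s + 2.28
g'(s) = 4.8*s + 1.74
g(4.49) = 58.48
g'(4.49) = 23.29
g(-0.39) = 1.97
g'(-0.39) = -0.13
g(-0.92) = 2.71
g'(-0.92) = -2.68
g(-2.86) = 16.93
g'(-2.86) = -11.99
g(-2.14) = 9.55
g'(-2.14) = -8.53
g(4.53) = 59.41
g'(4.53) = 23.48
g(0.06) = 2.39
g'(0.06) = 2.03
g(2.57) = 22.60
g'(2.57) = 14.08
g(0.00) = 2.28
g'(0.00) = 1.74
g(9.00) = 212.34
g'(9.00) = 44.94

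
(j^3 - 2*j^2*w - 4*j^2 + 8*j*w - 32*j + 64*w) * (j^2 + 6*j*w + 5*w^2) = j^5 + 4*j^4*w - 4*j^4 - 7*j^3*w^2 - 16*j^3*w - 32*j^3 - 10*j^2*w^3 + 28*j^2*w^2 - 128*j^2*w + 40*j*w^3 + 224*j*w^2 + 320*w^3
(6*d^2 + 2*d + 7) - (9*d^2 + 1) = -3*d^2 + 2*d + 6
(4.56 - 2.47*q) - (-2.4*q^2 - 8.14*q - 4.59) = 2.4*q^2 + 5.67*q + 9.15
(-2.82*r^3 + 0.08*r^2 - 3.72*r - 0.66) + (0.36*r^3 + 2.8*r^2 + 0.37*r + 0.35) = -2.46*r^3 + 2.88*r^2 - 3.35*r - 0.31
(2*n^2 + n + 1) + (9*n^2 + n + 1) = 11*n^2 + 2*n + 2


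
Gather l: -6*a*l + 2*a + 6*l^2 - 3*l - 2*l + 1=2*a + 6*l^2 + l*(-6*a - 5) + 1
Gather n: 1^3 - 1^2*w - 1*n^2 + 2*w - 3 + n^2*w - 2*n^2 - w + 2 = n^2*(w - 3)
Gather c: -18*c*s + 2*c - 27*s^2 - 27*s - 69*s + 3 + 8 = c*(2 - 18*s) - 27*s^2 - 96*s + 11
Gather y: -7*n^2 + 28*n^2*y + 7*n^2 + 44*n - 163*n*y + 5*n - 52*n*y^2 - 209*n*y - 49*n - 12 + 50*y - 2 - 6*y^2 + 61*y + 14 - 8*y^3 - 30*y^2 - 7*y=-8*y^3 + y^2*(-52*n - 36) + y*(28*n^2 - 372*n + 104)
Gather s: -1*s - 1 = -s - 1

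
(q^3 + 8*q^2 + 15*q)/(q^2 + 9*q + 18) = q*(q + 5)/(q + 6)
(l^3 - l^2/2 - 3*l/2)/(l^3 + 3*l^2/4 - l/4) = 2*(2*l - 3)/(4*l - 1)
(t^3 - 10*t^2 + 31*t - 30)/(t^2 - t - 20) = (t^2 - 5*t + 6)/(t + 4)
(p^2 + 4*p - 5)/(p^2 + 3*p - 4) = (p + 5)/(p + 4)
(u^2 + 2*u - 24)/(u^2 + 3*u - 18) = (u - 4)/(u - 3)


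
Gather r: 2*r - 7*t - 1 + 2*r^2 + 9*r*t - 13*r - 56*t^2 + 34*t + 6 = 2*r^2 + r*(9*t - 11) - 56*t^2 + 27*t + 5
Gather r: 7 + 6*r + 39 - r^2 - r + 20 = -r^2 + 5*r + 66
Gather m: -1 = -1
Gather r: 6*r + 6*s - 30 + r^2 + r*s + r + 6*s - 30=r^2 + r*(s + 7) + 12*s - 60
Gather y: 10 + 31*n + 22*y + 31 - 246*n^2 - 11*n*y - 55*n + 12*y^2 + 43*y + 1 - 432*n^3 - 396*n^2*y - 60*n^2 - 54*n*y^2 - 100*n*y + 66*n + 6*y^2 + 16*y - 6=-432*n^3 - 306*n^2 + 42*n + y^2*(18 - 54*n) + y*(-396*n^2 - 111*n + 81) + 36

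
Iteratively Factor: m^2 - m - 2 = (m + 1)*(m - 2)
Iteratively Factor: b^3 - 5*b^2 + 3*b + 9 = (b + 1)*(b^2 - 6*b + 9) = (b - 3)*(b + 1)*(b - 3)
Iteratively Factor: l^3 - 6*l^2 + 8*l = (l - 2)*(l^2 - 4*l) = (l - 4)*(l - 2)*(l)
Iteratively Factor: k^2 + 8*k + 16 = (k + 4)*(k + 4)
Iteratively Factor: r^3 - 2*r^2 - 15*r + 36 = (r - 3)*(r^2 + r - 12) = (r - 3)*(r + 4)*(r - 3)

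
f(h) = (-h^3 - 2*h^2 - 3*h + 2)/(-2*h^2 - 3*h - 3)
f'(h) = (4*h + 3)*(-h^3 - 2*h^2 - 3*h + 2)/(-2*h^2 - 3*h - 3)^2 + (-3*h^2 - 4*h - 3)/(-2*h^2 - 3*h - 3)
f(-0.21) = -1.04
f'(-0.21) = 1.84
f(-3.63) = -1.86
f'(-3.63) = 0.36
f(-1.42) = -1.84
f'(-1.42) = -0.56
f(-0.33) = -1.26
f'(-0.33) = 1.85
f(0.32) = -0.19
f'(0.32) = 1.30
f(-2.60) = -1.59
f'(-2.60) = 0.13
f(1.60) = 0.93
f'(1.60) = 0.65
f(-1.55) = -1.77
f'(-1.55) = -0.52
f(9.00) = 4.77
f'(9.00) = 0.50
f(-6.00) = -2.88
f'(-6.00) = 0.47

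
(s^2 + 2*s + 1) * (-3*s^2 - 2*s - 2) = -3*s^4 - 8*s^3 - 9*s^2 - 6*s - 2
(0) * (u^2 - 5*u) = 0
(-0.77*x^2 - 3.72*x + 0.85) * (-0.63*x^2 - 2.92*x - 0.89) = 0.4851*x^4 + 4.592*x^3 + 11.0122*x^2 + 0.828800000000001*x - 0.7565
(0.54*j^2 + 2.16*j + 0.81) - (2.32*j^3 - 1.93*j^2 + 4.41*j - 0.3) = -2.32*j^3 + 2.47*j^2 - 2.25*j + 1.11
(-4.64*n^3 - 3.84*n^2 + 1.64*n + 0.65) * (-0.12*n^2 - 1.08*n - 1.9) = 0.5568*n^5 + 5.472*n^4 + 12.7664*n^3 + 5.4468*n^2 - 3.818*n - 1.235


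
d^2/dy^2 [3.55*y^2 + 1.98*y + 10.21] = 7.10000000000000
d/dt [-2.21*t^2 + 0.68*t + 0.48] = 0.68 - 4.42*t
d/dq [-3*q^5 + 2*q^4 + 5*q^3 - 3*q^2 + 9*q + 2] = -15*q^4 + 8*q^3 + 15*q^2 - 6*q + 9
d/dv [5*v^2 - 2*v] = 10*v - 2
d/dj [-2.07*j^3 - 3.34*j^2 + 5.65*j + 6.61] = -6.21*j^2 - 6.68*j + 5.65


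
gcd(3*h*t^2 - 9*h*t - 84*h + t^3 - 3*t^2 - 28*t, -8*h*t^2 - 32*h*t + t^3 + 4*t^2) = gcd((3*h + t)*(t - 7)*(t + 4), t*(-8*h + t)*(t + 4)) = t + 4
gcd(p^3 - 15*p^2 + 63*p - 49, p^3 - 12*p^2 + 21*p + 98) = p^2 - 14*p + 49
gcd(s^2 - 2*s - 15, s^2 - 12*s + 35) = s - 5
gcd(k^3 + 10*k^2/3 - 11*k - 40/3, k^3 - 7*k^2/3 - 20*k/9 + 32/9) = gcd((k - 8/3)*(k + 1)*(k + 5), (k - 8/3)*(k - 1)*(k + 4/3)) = k - 8/3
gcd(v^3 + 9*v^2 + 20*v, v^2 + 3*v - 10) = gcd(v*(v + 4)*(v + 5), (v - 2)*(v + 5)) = v + 5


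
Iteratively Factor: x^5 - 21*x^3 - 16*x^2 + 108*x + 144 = (x - 3)*(x^4 + 3*x^3 - 12*x^2 - 52*x - 48) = (x - 3)*(x + 2)*(x^3 + x^2 - 14*x - 24) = (x - 3)*(x + 2)^2*(x^2 - x - 12) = (x - 4)*(x - 3)*(x + 2)^2*(x + 3)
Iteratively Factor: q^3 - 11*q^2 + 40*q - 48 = (q - 4)*(q^2 - 7*q + 12) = (q - 4)^2*(q - 3)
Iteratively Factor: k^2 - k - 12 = (k - 4)*(k + 3)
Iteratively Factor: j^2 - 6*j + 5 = (j - 5)*(j - 1)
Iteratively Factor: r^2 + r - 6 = (r + 3)*(r - 2)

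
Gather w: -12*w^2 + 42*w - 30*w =-12*w^2 + 12*w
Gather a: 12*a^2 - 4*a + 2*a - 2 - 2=12*a^2 - 2*a - 4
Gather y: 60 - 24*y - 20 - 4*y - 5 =35 - 28*y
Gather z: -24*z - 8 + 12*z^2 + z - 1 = 12*z^2 - 23*z - 9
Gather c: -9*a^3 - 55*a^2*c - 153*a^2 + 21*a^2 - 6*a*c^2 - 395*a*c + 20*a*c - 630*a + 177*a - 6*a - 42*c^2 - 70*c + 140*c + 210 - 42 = -9*a^3 - 132*a^2 - 459*a + c^2*(-6*a - 42) + c*(-55*a^2 - 375*a + 70) + 168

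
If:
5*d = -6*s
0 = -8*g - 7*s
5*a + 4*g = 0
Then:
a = 7*s/10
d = -6*s/5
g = -7*s/8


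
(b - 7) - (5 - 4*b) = 5*b - 12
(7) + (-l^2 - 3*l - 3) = -l^2 - 3*l + 4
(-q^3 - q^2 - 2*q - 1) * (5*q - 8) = -5*q^4 + 3*q^3 - 2*q^2 + 11*q + 8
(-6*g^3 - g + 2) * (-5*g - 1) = 30*g^4 + 6*g^3 + 5*g^2 - 9*g - 2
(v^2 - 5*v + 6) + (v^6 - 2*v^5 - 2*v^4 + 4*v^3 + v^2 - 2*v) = v^6 - 2*v^5 - 2*v^4 + 4*v^3 + 2*v^2 - 7*v + 6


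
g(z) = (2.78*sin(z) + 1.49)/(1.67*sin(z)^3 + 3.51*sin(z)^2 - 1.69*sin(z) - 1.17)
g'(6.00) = 4.74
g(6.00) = -1.55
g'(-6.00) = -2.82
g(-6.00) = -1.70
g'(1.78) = 1.70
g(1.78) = 2.01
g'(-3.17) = 0.71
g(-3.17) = -1.29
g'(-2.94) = -1.47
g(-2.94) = -1.33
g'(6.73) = -6.75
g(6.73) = -2.42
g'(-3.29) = 1.49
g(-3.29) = -1.42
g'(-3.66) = 11.03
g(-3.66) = -3.04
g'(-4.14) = 18.96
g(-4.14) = 4.34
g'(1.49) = -0.58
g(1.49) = 1.86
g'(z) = (2.78*sin(z) + 1.49)*(-5.01*sin(z)^2*cos(z) - 7.02*sin(z)*cos(z) + 1.69*cos(z))/(1.67*sin(z)^3 + 3.51*sin(z)^2 - 1.69*sin(z) - 1.17)^2 + 2.78*cos(z)/(1.67*sin(z)^3 + 3.51*sin(z)^2 - 1.69*sin(z) - 1.17) = (-17.4237*sin(z) + 2.3213*sin(3*z) + 8.61135*cos(2*z) - 9.34585)*cos(z)/(1.67*sin(z)^3 + 3.51*sin(z)^2 - 1.69*sin(z) - 1.17)^2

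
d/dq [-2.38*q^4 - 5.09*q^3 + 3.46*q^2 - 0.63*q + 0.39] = -9.52*q^3 - 15.27*q^2 + 6.92*q - 0.63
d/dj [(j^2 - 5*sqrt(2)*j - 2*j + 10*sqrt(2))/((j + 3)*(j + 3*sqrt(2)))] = (5*j^2 + 8*sqrt(2)*j^2 - 2*sqrt(2)*j - 150 - 48*sqrt(2))/(j^4 + 6*j^3 + 6*sqrt(2)*j^3 + 27*j^2 + 36*sqrt(2)*j^2 + 54*sqrt(2)*j + 108*j + 162)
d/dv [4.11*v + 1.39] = 4.11000000000000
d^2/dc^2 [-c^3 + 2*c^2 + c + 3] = 4 - 6*c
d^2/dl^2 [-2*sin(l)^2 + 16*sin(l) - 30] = -16*sin(l) - 4*cos(2*l)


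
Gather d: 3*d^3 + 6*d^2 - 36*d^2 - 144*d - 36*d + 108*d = 3*d^3 - 30*d^2 - 72*d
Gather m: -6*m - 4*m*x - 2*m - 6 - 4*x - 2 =m*(-4*x - 8) - 4*x - 8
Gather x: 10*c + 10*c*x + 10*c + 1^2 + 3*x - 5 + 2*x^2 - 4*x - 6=20*c + 2*x^2 + x*(10*c - 1) - 10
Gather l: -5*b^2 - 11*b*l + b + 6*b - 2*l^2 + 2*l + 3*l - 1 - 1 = -5*b^2 + 7*b - 2*l^2 + l*(5 - 11*b) - 2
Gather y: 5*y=5*y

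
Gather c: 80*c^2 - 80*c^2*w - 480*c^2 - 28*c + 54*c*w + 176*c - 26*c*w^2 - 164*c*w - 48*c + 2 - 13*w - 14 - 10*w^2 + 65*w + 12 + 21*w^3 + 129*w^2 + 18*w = c^2*(-80*w - 400) + c*(-26*w^2 - 110*w + 100) + 21*w^3 + 119*w^2 + 70*w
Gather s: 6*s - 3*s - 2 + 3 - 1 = 3*s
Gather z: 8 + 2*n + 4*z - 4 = 2*n + 4*z + 4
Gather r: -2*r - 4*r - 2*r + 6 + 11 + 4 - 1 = 20 - 8*r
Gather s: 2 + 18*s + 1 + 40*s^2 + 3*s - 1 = 40*s^2 + 21*s + 2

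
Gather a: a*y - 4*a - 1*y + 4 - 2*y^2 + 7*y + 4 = a*(y - 4) - 2*y^2 + 6*y + 8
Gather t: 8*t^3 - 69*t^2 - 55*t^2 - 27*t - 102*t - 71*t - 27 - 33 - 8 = 8*t^3 - 124*t^2 - 200*t - 68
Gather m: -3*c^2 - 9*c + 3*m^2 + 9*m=-3*c^2 - 9*c + 3*m^2 + 9*m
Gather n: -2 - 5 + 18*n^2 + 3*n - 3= 18*n^2 + 3*n - 10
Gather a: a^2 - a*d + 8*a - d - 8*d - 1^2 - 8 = a^2 + a*(8 - d) - 9*d - 9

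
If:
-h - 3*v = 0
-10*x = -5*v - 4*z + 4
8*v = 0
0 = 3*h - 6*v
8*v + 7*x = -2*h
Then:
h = 0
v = 0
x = 0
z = 1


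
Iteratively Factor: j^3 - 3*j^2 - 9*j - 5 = (j + 1)*(j^2 - 4*j - 5) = (j - 5)*(j + 1)*(j + 1)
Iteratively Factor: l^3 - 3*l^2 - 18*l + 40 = (l + 4)*(l^2 - 7*l + 10) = (l - 5)*(l + 4)*(l - 2)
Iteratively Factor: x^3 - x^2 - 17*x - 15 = (x + 1)*(x^2 - 2*x - 15) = (x - 5)*(x + 1)*(x + 3)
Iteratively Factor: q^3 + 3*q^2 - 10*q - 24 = (q + 4)*(q^2 - q - 6) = (q - 3)*(q + 4)*(q + 2)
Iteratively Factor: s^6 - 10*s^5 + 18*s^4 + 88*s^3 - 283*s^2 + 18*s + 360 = (s - 2)*(s^5 - 8*s^4 + 2*s^3 + 92*s^2 - 99*s - 180) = (s - 2)*(s + 3)*(s^4 - 11*s^3 + 35*s^2 - 13*s - 60) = (s - 5)*(s - 2)*(s + 3)*(s^3 - 6*s^2 + 5*s + 12) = (s - 5)*(s - 3)*(s - 2)*(s + 3)*(s^2 - 3*s - 4) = (s - 5)*(s - 3)*(s - 2)*(s + 1)*(s + 3)*(s - 4)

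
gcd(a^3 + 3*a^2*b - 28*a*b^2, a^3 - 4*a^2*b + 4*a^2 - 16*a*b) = a^2 - 4*a*b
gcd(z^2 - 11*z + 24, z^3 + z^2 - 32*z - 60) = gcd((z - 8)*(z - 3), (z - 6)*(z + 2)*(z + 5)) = 1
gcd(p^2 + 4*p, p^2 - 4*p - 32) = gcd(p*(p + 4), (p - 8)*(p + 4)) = p + 4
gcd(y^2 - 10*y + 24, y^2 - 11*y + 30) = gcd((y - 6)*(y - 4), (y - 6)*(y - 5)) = y - 6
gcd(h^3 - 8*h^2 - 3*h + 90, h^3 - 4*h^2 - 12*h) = h - 6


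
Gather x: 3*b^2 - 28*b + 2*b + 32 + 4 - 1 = 3*b^2 - 26*b + 35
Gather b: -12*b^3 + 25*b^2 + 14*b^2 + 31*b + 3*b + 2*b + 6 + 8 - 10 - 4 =-12*b^3 + 39*b^2 + 36*b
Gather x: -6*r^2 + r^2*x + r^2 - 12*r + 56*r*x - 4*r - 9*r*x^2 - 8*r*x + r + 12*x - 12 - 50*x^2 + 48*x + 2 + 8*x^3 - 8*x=-5*r^2 - 15*r + 8*x^3 + x^2*(-9*r - 50) + x*(r^2 + 48*r + 52) - 10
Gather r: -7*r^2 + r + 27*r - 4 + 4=-7*r^2 + 28*r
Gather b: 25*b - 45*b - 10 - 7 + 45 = 28 - 20*b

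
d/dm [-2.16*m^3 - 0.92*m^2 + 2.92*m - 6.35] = -6.48*m^2 - 1.84*m + 2.92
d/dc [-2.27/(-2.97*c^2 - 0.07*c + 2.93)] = (-13.4838*c - 0.1589)/(2.97*c^2 + 0.07*c - 2.93)^2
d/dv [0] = 0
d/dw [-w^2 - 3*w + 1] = -2*w - 3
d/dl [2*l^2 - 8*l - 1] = 4*l - 8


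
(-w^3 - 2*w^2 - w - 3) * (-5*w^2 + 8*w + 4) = 5*w^5 + 2*w^4 - 15*w^3 - w^2 - 28*w - 12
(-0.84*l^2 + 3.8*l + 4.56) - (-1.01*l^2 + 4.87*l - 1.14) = 0.17*l^2 - 1.07*l + 5.7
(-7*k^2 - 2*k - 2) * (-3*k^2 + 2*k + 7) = 21*k^4 - 8*k^3 - 47*k^2 - 18*k - 14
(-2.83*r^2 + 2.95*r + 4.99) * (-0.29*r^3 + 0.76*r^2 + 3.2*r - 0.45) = 0.8207*r^5 - 3.0063*r^4 - 8.2611*r^3 + 14.5059*r^2 + 14.6405*r - 2.2455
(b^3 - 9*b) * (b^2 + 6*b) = b^5 + 6*b^4 - 9*b^3 - 54*b^2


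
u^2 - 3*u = u*(u - 3)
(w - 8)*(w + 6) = w^2 - 2*w - 48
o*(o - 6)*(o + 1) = o^3 - 5*o^2 - 6*o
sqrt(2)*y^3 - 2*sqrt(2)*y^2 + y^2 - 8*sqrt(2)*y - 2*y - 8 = (y - 4)*(y + 2)*(sqrt(2)*y + 1)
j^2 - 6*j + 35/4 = (j - 7/2)*(j - 5/2)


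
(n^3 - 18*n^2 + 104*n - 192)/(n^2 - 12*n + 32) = n - 6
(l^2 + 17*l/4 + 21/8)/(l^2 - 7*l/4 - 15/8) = (2*l + 7)/(2*l - 5)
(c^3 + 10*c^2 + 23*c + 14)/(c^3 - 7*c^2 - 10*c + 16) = (c^2 + 8*c + 7)/(c^2 - 9*c + 8)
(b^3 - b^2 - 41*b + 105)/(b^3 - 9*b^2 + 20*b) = (b^2 + 4*b - 21)/(b*(b - 4))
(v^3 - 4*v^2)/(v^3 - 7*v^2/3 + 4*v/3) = 3*v*(v - 4)/(3*v^2 - 7*v + 4)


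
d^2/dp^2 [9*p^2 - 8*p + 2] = 18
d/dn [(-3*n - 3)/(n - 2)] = 9/(n - 2)^2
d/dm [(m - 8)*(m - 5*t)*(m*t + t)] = t*(3*m^2 - 10*m*t - 14*m + 35*t - 8)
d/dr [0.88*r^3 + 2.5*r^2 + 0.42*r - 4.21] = 2.64*r^2 + 5.0*r + 0.42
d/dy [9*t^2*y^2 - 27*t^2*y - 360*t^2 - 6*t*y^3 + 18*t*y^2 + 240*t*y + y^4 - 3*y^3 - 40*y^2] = 18*t^2*y - 27*t^2 - 18*t*y^2 + 36*t*y + 240*t + 4*y^3 - 9*y^2 - 80*y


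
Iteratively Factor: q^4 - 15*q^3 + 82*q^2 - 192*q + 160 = (q - 4)*(q^3 - 11*q^2 + 38*q - 40) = (q - 5)*(q - 4)*(q^2 - 6*q + 8) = (q - 5)*(q - 4)^2*(q - 2)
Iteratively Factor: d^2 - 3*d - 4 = (d - 4)*(d + 1)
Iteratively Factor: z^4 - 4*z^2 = (z + 2)*(z^3 - 2*z^2) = z*(z + 2)*(z^2 - 2*z) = z^2*(z + 2)*(z - 2)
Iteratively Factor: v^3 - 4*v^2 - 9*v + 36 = (v - 4)*(v^2 - 9) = (v - 4)*(v + 3)*(v - 3)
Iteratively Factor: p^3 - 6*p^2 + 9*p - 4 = (p - 1)*(p^2 - 5*p + 4) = (p - 1)^2*(p - 4)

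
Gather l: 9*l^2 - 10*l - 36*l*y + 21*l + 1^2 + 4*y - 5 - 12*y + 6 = 9*l^2 + l*(11 - 36*y) - 8*y + 2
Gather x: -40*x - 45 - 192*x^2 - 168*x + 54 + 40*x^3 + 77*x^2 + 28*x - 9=40*x^3 - 115*x^2 - 180*x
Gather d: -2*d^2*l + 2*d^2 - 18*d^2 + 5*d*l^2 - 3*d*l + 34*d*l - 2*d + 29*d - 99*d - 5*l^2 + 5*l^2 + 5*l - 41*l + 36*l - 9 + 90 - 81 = d^2*(-2*l - 16) + d*(5*l^2 + 31*l - 72)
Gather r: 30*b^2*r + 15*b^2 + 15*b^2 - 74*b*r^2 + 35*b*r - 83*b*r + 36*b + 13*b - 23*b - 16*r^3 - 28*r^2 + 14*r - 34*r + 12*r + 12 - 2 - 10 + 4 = 30*b^2 + 26*b - 16*r^3 + r^2*(-74*b - 28) + r*(30*b^2 - 48*b - 8) + 4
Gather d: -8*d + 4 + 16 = 20 - 8*d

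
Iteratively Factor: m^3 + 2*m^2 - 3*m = (m - 1)*(m^2 + 3*m) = (m - 1)*(m + 3)*(m)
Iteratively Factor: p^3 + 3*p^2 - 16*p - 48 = (p + 4)*(p^2 - p - 12) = (p + 3)*(p + 4)*(p - 4)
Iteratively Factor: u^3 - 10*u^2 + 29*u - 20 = (u - 4)*(u^2 - 6*u + 5) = (u - 5)*(u - 4)*(u - 1)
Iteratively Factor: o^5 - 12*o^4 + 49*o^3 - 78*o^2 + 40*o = (o - 5)*(o^4 - 7*o^3 + 14*o^2 - 8*o) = o*(o - 5)*(o^3 - 7*o^2 + 14*o - 8) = o*(o - 5)*(o - 1)*(o^2 - 6*o + 8) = o*(o - 5)*(o - 2)*(o - 1)*(o - 4)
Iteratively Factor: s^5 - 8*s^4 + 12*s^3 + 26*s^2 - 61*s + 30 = (s - 3)*(s^4 - 5*s^3 - 3*s^2 + 17*s - 10) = (s - 3)*(s + 2)*(s^3 - 7*s^2 + 11*s - 5) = (s - 5)*(s - 3)*(s + 2)*(s^2 - 2*s + 1) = (s - 5)*(s - 3)*(s - 1)*(s + 2)*(s - 1)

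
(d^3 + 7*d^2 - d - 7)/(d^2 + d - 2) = (d^2 + 8*d + 7)/(d + 2)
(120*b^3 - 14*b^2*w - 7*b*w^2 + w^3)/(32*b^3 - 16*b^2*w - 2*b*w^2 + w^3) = (30*b^2 - 11*b*w + w^2)/(8*b^2 - 6*b*w + w^2)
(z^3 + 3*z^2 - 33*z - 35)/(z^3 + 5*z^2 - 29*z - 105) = (z + 1)/(z + 3)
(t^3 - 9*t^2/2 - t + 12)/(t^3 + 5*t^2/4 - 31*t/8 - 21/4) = 4*(t - 4)/(4*t + 7)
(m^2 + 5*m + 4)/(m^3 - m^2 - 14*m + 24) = (m + 1)/(m^2 - 5*m + 6)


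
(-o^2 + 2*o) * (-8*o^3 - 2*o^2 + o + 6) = 8*o^5 - 14*o^4 - 5*o^3 - 4*o^2 + 12*o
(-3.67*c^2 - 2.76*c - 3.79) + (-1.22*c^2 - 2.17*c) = -4.89*c^2 - 4.93*c - 3.79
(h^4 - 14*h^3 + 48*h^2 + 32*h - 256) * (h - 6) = h^5 - 20*h^4 + 132*h^3 - 256*h^2 - 448*h + 1536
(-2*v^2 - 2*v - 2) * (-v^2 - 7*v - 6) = 2*v^4 + 16*v^3 + 28*v^2 + 26*v + 12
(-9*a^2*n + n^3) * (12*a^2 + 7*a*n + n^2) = -108*a^4*n - 63*a^3*n^2 + 3*a^2*n^3 + 7*a*n^4 + n^5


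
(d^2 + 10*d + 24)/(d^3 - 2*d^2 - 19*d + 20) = (d + 6)/(d^2 - 6*d + 5)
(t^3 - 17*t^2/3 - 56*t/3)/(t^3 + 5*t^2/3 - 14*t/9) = 3*(t - 8)/(3*t - 2)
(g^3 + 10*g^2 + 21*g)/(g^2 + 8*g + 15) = g*(g + 7)/(g + 5)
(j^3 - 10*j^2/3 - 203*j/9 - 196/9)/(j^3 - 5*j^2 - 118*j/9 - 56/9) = (3*j + 7)/(3*j + 2)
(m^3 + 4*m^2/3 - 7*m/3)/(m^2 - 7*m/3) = (3*m^2 + 4*m - 7)/(3*m - 7)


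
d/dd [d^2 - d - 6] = 2*d - 1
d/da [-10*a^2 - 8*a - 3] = -20*a - 8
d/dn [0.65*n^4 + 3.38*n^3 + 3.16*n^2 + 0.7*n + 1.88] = 2.6*n^3 + 10.14*n^2 + 6.32*n + 0.7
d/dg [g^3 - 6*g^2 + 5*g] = 3*g^2 - 12*g + 5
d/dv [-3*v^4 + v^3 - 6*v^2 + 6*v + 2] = -12*v^3 + 3*v^2 - 12*v + 6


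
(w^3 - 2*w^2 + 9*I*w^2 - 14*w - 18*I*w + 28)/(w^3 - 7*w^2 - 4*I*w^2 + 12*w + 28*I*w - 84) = (w^2 + w*(-2 + 7*I) - 14*I)/(w^2 - w*(7 + 6*I) + 42*I)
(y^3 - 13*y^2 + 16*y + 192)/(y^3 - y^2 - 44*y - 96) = (y - 8)/(y + 4)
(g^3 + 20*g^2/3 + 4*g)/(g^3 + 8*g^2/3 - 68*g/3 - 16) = g/(g - 4)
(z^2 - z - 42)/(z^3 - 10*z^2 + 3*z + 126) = (z + 6)/(z^2 - 3*z - 18)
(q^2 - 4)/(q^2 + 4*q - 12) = (q + 2)/(q + 6)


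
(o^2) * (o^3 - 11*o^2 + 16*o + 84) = o^5 - 11*o^4 + 16*o^3 + 84*o^2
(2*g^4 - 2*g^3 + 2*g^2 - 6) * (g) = 2*g^5 - 2*g^4 + 2*g^3 - 6*g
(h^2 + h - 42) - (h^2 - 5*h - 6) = 6*h - 36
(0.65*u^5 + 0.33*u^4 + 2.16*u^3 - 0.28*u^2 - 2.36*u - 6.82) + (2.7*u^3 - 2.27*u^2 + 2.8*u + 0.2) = 0.65*u^5 + 0.33*u^4 + 4.86*u^3 - 2.55*u^2 + 0.44*u - 6.62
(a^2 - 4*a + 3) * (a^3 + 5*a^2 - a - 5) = a^5 + a^4 - 18*a^3 + 14*a^2 + 17*a - 15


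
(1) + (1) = 2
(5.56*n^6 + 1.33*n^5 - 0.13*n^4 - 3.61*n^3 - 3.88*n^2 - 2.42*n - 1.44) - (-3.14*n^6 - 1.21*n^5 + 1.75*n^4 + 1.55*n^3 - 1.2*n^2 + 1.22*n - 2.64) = 8.7*n^6 + 2.54*n^5 - 1.88*n^4 - 5.16*n^3 - 2.68*n^2 - 3.64*n + 1.2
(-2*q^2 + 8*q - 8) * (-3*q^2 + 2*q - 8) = 6*q^4 - 28*q^3 + 56*q^2 - 80*q + 64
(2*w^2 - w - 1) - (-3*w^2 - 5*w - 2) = 5*w^2 + 4*w + 1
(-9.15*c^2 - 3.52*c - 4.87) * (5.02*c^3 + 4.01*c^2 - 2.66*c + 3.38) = -45.933*c^5 - 54.3619*c^4 - 14.2236*c^3 - 41.0925*c^2 + 1.0566*c - 16.4606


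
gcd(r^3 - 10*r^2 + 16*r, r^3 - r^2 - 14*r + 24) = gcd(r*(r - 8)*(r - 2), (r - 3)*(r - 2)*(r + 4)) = r - 2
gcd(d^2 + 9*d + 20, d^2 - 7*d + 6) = 1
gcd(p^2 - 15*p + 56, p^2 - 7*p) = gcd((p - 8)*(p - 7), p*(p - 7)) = p - 7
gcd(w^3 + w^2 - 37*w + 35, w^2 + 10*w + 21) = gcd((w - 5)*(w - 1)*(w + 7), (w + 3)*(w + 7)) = w + 7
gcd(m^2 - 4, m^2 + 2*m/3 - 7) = 1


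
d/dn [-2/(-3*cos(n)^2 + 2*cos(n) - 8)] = 4*(3*cos(n) - 1)*sin(n)/(3*cos(n)^2 - 2*cos(n) + 8)^2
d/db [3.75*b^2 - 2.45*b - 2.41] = 7.5*b - 2.45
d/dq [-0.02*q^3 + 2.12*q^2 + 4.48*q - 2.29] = -0.06*q^2 + 4.24*q + 4.48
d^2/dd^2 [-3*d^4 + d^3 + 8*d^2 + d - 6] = -36*d^2 + 6*d + 16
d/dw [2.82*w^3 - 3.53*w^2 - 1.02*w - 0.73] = 8.46*w^2 - 7.06*w - 1.02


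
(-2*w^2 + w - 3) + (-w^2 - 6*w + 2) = -3*w^2 - 5*w - 1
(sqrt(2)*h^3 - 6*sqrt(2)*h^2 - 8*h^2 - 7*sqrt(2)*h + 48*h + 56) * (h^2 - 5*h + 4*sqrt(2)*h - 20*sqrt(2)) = sqrt(2)*h^5 - 11*sqrt(2)*h^4 - 9*sqrt(2)*h^3 + 387*sqrt(2)*h^2 - 736*sqrt(2)*h - 1120*sqrt(2)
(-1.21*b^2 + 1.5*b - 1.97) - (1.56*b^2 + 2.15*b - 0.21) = -2.77*b^2 - 0.65*b - 1.76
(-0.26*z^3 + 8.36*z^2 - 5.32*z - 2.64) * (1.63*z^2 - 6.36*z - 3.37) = -0.4238*z^5 + 15.2804*z^4 - 60.965*z^3 + 1.3588*z^2 + 34.7188*z + 8.8968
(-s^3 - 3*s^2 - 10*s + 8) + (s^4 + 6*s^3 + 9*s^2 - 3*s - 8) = s^4 + 5*s^3 + 6*s^2 - 13*s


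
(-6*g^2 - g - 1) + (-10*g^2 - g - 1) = -16*g^2 - 2*g - 2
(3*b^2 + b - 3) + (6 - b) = 3*b^2 + 3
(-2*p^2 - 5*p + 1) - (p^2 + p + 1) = -3*p^2 - 6*p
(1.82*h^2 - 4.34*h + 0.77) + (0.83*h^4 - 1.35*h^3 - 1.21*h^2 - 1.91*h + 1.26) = 0.83*h^4 - 1.35*h^3 + 0.61*h^2 - 6.25*h + 2.03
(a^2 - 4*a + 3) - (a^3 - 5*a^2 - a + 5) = -a^3 + 6*a^2 - 3*a - 2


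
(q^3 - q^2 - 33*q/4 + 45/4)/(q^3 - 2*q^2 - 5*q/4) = (2*q^2 + 3*q - 9)/(q*(2*q + 1))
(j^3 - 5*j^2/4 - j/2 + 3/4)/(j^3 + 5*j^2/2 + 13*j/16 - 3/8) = 4*(j^2 - 2*j + 1)/(4*j^2 + 7*j - 2)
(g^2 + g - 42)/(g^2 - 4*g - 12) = (g + 7)/(g + 2)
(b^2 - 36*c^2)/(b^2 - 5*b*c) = (b^2 - 36*c^2)/(b*(b - 5*c))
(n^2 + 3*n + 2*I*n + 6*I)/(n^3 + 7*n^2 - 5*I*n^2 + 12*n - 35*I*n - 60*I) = (n + 2*I)/(n^2 + n*(4 - 5*I) - 20*I)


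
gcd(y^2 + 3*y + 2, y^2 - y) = 1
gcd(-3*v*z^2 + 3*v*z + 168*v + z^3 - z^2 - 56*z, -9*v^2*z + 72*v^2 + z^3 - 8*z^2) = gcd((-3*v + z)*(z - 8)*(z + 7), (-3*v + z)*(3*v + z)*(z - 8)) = -3*v*z + 24*v + z^2 - 8*z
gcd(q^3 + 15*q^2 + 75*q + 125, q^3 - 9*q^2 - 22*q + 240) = q + 5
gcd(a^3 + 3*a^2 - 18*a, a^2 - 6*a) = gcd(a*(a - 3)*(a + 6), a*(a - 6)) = a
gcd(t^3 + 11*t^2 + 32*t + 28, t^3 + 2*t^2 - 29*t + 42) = t + 7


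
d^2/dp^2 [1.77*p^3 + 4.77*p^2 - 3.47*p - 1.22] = 10.62*p + 9.54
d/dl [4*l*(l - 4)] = 8*l - 16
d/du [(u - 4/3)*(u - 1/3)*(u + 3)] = 3*u^2 + 8*u/3 - 41/9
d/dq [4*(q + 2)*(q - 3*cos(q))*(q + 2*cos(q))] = -4*(q + 2)*(q - 3*cos(q))*(2*sin(q) - 1) + 4*(q + 2)*(q + 2*cos(q))*(3*sin(q) + 1) + 4*(q - 3*cos(q))*(q + 2*cos(q))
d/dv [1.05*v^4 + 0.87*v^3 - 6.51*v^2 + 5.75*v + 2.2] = 4.2*v^3 + 2.61*v^2 - 13.02*v + 5.75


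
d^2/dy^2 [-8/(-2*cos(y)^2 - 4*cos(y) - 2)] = 8*(cos(y) - cos(2*y) + 2)/(cos(y) + 1)^4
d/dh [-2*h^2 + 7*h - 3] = 7 - 4*h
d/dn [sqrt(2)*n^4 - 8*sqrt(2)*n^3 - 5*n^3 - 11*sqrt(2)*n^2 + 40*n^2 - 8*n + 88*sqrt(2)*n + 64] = 4*sqrt(2)*n^3 - 24*sqrt(2)*n^2 - 15*n^2 - 22*sqrt(2)*n + 80*n - 8 + 88*sqrt(2)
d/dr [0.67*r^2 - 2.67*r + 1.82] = 1.34*r - 2.67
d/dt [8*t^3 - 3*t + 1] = 24*t^2 - 3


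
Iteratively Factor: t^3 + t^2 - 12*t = (t)*(t^2 + t - 12) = t*(t - 3)*(t + 4)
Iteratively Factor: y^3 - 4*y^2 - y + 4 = (y - 4)*(y^2 - 1) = (y - 4)*(y - 1)*(y + 1)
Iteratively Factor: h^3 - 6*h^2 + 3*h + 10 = (h - 2)*(h^2 - 4*h - 5) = (h - 2)*(h + 1)*(h - 5)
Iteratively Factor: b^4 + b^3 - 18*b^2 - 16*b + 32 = (b + 4)*(b^3 - 3*b^2 - 6*b + 8) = (b + 2)*(b + 4)*(b^2 - 5*b + 4) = (b - 1)*(b + 2)*(b + 4)*(b - 4)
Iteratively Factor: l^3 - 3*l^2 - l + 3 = (l - 3)*(l^2 - 1) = (l - 3)*(l + 1)*(l - 1)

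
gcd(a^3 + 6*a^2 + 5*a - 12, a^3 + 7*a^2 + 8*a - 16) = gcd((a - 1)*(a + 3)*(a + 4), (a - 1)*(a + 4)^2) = a^2 + 3*a - 4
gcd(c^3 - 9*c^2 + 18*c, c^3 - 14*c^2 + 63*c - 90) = c^2 - 9*c + 18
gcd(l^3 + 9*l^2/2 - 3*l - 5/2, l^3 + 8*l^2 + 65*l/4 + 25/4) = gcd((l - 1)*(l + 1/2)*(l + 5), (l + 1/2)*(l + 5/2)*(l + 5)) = l^2 + 11*l/2 + 5/2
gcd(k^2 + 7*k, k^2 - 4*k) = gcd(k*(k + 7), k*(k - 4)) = k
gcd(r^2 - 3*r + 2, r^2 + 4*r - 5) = r - 1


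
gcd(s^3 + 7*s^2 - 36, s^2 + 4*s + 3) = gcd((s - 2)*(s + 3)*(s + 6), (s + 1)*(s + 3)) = s + 3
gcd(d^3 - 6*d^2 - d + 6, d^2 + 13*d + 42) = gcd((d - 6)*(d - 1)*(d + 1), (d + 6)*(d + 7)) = 1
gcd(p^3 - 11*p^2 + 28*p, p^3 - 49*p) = p^2 - 7*p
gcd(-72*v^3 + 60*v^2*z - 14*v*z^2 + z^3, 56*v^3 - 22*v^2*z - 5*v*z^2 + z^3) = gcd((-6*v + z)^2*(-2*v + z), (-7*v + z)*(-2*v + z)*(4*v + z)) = -2*v + z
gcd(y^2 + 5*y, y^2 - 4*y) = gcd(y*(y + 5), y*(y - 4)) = y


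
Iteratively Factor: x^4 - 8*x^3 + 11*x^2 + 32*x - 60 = (x - 2)*(x^3 - 6*x^2 - x + 30) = (x - 2)*(x + 2)*(x^2 - 8*x + 15) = (x - 5)*(x - 2)*(x + 2)*(x - 3)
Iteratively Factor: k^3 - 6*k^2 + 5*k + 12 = (k - 4)*(k^2 - 2*k - 3) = (k - 4)*(k - 3)*(k + 1)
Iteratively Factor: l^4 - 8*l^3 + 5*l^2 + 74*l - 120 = (l - 4)*(l^3 - 4*l^2 - 11*l + 30) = (l - 4)*(l + 3)*(l^2 - 7*l + 10) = (l - 5)*(l - 4)*(l + 3)*(l - 2)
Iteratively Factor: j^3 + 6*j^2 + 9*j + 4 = (j + 1)*(j^2 + 5*j + 4) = (j + 1)*(j + 4)*(j + 1)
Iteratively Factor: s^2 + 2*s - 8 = (s + 4)*(s - 2)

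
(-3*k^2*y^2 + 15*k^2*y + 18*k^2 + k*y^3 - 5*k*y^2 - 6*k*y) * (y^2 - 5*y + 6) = -3*k^2*y^4 + 30*k^2*y^3 - 75*k^2*y^2 + 108*k^2 + k*y^5 - 10*k*y^4 + 25*k*y^3 - 36*k*y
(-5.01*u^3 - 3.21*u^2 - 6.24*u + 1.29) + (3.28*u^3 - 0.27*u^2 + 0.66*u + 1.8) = -1.73*u^3 - 3.48*u^2 - 5.58*u + 3.09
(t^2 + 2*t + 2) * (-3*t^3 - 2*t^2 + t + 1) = -3*t^5 - 8*t^4 - 9*t^3 - t^2 + 4*t + 2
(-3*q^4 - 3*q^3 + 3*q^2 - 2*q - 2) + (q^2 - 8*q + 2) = -3*q^4 - 3*q^3 + 4*q^2 - 10*q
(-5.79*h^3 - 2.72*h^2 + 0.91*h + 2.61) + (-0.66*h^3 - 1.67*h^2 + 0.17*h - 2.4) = -6.45*h^3 - 4.39*h^2 + 1.08*h + 0.21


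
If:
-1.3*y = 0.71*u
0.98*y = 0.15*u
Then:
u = 0.00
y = 0.00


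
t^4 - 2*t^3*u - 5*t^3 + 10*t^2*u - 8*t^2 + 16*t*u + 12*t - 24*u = (t - 6)*(t - 1)*(t + 2)*(t - 2*u)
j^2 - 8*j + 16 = (j - 4)^2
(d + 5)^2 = d^2 + 10*d + 25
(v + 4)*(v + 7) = v^2 + 11*v + 28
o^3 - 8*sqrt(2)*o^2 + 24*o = o*(o - 6*sqrt(2))*(o - 2*sqrt(2))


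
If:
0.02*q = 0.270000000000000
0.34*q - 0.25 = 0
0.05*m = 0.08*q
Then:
No Solution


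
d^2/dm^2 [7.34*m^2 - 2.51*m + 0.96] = 14.6800000000000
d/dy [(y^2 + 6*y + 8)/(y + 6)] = (y^2 + 12*y + 28)/(y^2 + 12*y + 36)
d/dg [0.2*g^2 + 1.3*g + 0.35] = 0.4*g + 1.3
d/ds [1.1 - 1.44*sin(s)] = -1.44*cos(s)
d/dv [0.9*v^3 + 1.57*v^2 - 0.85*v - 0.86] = 2.7*v^2 + 3.14*v - 0.85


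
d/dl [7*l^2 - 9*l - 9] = 14*l - 9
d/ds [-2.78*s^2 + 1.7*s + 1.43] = 1.7 - 5.56*s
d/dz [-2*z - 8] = -2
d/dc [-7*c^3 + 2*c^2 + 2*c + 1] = -21*c^2 + 4*c + 2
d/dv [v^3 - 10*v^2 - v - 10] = 3*v^2 - 20*v - 1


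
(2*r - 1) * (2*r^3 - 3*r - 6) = 4*r^4 - 2*r^3 - 6*r^2 - 9*r + 6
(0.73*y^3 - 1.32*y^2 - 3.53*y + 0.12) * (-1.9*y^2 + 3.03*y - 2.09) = -1.387*y^5 + 4.7199*y^4 + 1.1817*y^3 - 8.1651*y^2 + 7.7413*y - 0.2508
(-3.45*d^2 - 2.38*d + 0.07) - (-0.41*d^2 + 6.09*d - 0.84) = -3.04*d^2 - 8.47*d + 0.91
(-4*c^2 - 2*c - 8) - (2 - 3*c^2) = -c^2 - 2*c - 10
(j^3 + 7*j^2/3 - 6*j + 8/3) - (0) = j^3 + 7*j^2/3 - 6*j + 8/3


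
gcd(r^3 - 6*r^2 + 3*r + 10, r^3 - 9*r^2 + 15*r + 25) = r^2 - 4*r - 5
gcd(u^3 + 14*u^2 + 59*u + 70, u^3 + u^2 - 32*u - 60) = u^2 + 7*u + 10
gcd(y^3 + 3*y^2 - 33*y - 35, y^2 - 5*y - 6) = y + 1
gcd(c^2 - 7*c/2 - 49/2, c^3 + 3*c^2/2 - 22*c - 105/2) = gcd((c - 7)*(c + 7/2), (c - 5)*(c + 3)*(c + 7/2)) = c + 7/2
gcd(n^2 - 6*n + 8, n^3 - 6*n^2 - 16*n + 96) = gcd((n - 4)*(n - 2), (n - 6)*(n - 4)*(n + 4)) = n - 4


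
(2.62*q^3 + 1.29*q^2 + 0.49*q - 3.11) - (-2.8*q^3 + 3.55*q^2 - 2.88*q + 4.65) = 5.42*q^3 - 2.26*q^2 + 3.37*q - 7.76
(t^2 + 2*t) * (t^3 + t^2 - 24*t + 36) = t^5 + 3*t^4 - 22*t^3 - 12*t^2 + 72*t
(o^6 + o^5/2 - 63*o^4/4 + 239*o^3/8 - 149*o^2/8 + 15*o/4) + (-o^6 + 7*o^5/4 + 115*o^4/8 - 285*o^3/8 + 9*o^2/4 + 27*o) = 9*o^5/4 - 11*o^4/8 - 23*o^3/4 - 131*o^2/8 + 123*o/4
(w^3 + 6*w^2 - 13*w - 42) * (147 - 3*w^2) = -3*w^5 - 18*w^4 + 186*w^3 + 1008*w^2 - 1911*w - 6174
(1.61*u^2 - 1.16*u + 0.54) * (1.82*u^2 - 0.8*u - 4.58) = 2.9302*u^4 - 3.3992*u^3 - 5.463*u^2 + 4.8808*u - 2.4732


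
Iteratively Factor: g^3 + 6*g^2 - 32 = (g + 4)*(g^2 + 2*g - 8) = (g + 4)^2*(g - 2)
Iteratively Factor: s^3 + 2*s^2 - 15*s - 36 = (s + 3)*(s^2 - s - 12) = (s - 4)*(s + 3)*(s + 3)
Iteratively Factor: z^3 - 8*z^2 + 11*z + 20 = (z - 5)*(z^2 - 3*z - 4) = (z - 5)*(z + 1)*(z - 4)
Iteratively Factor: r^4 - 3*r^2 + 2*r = (r - 1)*(r^3 + r^2 - 2*r) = (r - 1)^2*(r^2 + 2*r) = r*(r - 1)^2*(r + 2)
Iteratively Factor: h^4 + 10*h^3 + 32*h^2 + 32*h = (h + 2)*(h^3 + 8*h^2 + 16*h) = (h + 2)*(h + 4)*(h^2 + 4*h) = h*(h + 2)*(h + 4)*(h + 4)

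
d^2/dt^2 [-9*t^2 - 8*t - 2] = -18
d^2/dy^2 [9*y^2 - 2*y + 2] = 18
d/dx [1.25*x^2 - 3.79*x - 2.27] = 2.5*x - 3.79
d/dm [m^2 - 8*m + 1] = 2*m - 8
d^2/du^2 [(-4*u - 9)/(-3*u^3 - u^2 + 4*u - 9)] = 2*((4*u + 9)*(9*u^2 + 2*u - 4)^2 + (-36*u^2 - 8*u - (4*u + 9)*(9*u + 1) + 16)*(3*u^3 + u^2 - 4*u + 9))/(3*u^3 + u^2 - 4*u + 9)^3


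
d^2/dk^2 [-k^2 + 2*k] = -2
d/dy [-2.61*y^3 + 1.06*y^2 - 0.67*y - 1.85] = -7.83*y^2 + 2.12*y - 0.67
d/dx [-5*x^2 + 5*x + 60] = 5 - 10*x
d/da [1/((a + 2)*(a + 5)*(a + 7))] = (-(a + 2)*(a + 5) - (a + 2)*(a + 7) - (a + 5)*(a + 7))/((a + 2)^2*(a + 5)^2*(a + 7)^2)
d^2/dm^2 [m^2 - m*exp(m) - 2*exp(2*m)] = -m*exp(m) - 8*exp(2*m) - 2*exp(m) + 2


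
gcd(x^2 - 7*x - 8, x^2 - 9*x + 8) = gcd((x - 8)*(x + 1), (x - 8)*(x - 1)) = x - 8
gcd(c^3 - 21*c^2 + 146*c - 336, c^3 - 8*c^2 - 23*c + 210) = c^2 - 13*c + 42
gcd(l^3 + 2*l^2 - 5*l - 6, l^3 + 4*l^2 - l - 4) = l + 1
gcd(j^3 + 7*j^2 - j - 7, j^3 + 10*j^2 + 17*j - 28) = j^2 + 6*j - 7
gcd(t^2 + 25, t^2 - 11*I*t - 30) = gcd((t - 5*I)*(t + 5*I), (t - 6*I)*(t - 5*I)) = t - 5*I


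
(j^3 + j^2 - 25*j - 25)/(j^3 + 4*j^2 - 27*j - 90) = (j^2 + 6*j + 5)/(j^2 + 9*j + 18)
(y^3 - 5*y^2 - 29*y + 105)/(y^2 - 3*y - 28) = (y^2 + 2*y - 15)/(y + 4)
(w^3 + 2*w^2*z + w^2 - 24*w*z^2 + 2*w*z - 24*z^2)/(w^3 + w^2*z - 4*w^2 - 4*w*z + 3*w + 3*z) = (w^3 + 2*w^2*z + w^2 - 24*w*z^2 + 2*w*z - 24*z^2)/(w^3 + w^2*z - 4*w^2 - 4*w*z + 3*w + 3*z)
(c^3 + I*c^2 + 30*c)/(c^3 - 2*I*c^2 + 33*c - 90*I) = c/(c - 3*I)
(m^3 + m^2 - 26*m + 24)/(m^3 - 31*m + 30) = (m - 4)/(m - 5)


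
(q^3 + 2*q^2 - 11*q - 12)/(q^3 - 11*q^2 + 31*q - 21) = (q^2 + 5*q + 4)/(q^2 - 8*q + 7)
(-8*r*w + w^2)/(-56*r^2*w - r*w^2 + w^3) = 1/(7*r + w)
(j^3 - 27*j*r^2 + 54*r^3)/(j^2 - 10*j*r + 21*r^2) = (-j^2 - 3*j*r + 18*r^2)/(-j + 7*r)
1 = 1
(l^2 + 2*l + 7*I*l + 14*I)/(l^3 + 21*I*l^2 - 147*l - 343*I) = (l + 2)/(l^2 + 14*I*l - 49)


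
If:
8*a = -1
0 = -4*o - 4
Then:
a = -1/8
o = -1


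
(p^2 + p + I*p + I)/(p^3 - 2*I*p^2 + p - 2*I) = (p + 1)/(p^2 - 3*I*p - 2)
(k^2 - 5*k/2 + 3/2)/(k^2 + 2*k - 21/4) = 2*(k - 1)/(2*k + 7)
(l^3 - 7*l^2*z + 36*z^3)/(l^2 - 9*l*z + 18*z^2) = l + 2*z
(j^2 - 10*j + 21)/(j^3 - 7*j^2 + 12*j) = (j - 7)/(j*(j - 4))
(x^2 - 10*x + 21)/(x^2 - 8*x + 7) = (x - 3)/(x - 1)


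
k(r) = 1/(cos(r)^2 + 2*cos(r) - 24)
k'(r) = (2*sin(r)*cos(r) + 2*sin(r))/(cos(r)^2 + 2*cos(r) - 24)^2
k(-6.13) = -0.05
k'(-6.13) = 0.00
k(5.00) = -0.04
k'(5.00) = -0.00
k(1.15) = -0.04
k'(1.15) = 0.00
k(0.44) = -0.05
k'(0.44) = 0.00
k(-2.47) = -0.04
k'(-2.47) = -0.00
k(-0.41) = -0.05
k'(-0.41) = -0.00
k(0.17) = -0.05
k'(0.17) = 0.00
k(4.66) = -0.04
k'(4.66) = -0.00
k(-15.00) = -0.04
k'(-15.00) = 0.00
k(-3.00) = -0.04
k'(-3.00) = 0.00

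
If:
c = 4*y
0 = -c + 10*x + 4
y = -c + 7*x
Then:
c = -56/11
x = -10/11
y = -14/11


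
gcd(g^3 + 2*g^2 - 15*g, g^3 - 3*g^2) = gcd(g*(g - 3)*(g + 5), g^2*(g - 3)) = g^2 - 3*g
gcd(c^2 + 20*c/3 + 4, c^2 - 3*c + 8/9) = 1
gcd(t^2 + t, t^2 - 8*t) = t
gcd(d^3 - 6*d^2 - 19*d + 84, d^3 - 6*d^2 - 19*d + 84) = d^3 - 6*d^2 - 19*d + 84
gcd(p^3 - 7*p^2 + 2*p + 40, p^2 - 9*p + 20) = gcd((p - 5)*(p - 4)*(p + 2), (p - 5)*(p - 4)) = p^2 - 9*p + 20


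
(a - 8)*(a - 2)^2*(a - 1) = a^4 - 13*a^3 + 48*a^2 - 68*a + 32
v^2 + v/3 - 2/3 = (v - 2/3)*(v + 1)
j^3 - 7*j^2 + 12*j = j*(j - 4)*(j - 3)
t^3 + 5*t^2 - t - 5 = (t - 1)*(t + 1)*(t + 5)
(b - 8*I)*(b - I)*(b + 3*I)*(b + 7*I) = b^4 + I*b^3 + 61*b^2 + 109*I*b + 168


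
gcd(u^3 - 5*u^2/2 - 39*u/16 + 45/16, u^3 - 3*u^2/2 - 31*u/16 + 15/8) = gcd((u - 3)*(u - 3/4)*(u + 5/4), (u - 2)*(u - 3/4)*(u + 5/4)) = u^2 + u/2 - 15/16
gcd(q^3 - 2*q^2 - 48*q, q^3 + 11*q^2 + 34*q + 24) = q + 6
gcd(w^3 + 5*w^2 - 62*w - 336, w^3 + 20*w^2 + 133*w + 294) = w^2 + 13*w + 42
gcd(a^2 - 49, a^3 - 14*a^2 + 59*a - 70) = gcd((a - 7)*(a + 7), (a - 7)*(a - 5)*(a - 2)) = a - 7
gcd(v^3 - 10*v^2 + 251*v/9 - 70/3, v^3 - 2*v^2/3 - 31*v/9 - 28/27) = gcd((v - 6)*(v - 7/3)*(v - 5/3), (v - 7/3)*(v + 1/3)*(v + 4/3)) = v - 7/3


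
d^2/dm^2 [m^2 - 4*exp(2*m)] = 2 - 16*exp(2*m)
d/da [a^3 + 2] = 3*a^2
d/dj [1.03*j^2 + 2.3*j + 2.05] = 2.06*j + 2.3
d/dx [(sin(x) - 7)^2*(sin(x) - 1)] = 3*(sin(x) - 7)*(sin(x) - 3)*cos(x)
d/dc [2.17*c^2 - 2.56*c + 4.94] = 4.34*c - 2.56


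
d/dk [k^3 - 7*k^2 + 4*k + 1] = 3*k^2 - 14*k + 4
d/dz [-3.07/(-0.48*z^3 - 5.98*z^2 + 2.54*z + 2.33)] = (-4.4208*z^2 - 36.7172*z + 7.7978)/(0.48*z^3 + 5.98*z^2 - 2.54*z - 2.33)^2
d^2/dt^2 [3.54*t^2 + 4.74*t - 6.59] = 7.08000000000000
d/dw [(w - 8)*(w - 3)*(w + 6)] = 3*w^2 - 10*w - 42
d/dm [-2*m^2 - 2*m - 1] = -4*m - 2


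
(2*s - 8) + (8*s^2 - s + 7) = 8*s^2 + s - 1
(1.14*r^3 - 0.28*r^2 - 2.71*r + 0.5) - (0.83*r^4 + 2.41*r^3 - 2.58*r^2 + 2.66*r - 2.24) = -0.83*r^4 - 1.27*r^3 + 2.3*r^2 - 5.37*r + 2.74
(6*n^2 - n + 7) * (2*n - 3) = 12*n^3 - 20*n^2 + 17*n - 21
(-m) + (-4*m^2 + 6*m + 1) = -4*m^2 + 5*m + 1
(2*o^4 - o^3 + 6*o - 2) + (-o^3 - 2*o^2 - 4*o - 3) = 2*o^4 - 2*o^3 - 2*o^2 + 2*o - 5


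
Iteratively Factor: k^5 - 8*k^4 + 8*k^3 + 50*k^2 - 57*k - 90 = (k - 3)*(k^4 - 5*k^3 - 7*k^2 + 29*k + 30) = (k - 5)*(k - 3)*(k^3 - 7*k - 6) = (k - 5)*(k - 3)*(k + 1)*(k^2 - k - 6) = (k - 5)*(k - 3)^2*(k + 1)*(k + 2)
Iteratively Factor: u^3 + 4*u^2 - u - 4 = (u - 1)*(u^2 + 5*u + 4) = (u - 1)*(u + 4)*(u + 1)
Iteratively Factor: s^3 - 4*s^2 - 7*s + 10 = (s - 5)*(s^2 + s - 2) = (s - 5)*(s - 1)*(s + 2)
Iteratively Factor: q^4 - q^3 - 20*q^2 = (q)*(q^3 - q^2 - 20*q) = q*(q - 5)*(q^2 + 4*q) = q*(q - 5)*(q + 4)*(q)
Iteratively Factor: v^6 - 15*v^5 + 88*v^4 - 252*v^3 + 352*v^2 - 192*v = (v - 3)*(v^5 - 12*v^4 + 52*v^3 - 96*v^2 + 64*v) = (v - 4)*(v - 3)*(v^4 - 8*v^3 + 20*v^2 - 16*v) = (v - 4)^2*(v - 3)*(v^3 - 4*v^2 + 4*v) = (v - 4)^2*(v - 3)*(v - 2)*(v^2 - 2*v) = (v - 4)^2*(v - 3)*(v - 2)^2*(v)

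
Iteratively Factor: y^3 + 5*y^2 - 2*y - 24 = (y + 4)*(y^2 + y - 6) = (y + 3)*(y + 4)*(y - 2)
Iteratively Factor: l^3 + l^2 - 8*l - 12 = (l + 2)*(l^2 - l - 6) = (l + 2)^2*(l - 3)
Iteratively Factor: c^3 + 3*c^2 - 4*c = (c)*(c^2 + 3*c - 4) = c*(c - 1)*(c + 4)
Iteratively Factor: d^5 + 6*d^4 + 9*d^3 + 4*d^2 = (d + 1)*(d^4 + 5*d^3 + 4*d^2) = (d + 1)*(d + 4)*(d^3 + d^2) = (d + 1)^2*(d + 4)*(d^2) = d*(d + 1)^2*(d + 4)*(d)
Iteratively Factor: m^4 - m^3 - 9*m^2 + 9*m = (m - 1)*(m^3 - 9*m) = m*(m - 1)*(m^2 - 9) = m*(m - 1)*(m + 3)*(m - 3)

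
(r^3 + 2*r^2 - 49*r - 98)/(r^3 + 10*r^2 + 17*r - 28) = (r^2 - 5*r - 14)/(r^2 + 3*r - 4)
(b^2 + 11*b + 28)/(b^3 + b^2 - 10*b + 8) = (b + 7)/(b^2 - 3*b + 2)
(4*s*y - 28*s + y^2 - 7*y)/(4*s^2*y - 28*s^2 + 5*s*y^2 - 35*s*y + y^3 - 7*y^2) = 1/(s + y)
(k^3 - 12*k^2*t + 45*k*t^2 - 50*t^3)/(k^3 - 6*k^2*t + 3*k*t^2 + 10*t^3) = (k - 5*t)/(k + t)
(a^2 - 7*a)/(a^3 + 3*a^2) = (a - 7)/(a*(a + 3))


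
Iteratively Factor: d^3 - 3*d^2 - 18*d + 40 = (d + 4)*(d^2 - 7*d + 10) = (d - 5)*(d + 4)*(d - 2)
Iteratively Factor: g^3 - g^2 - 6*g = (g + 2)*(g^2 - 3*g) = (g - 3)*(g + 2)*(g)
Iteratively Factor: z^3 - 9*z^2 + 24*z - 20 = (z - 2)*(z^2 - 7*z + 10) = (z - 5)*(z - 2)*(z - 2)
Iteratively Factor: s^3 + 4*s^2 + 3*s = (s)*(s^2 + 4*s + 3) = s*(s + 3)*(s + 1)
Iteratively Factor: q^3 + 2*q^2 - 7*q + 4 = (q + 4)*(q^2 - 2*q + 1) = (q - 1)*(q + 4)*(q - 1)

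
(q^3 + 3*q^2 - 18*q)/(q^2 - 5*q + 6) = q*(q + 6)/(q - 2)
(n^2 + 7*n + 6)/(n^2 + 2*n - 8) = (n^2 + 7*n + 6)/(n^2 + 2*n - 8)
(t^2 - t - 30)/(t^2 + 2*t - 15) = (t - 6)/(t - 3)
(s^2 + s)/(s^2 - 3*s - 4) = s/(s - 4)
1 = 1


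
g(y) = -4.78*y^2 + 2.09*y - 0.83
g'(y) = 2.09 - 9.56*y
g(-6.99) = -248.99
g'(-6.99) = 68.91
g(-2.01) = -24.34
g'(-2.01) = 21.31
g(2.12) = -17.88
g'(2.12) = -18.18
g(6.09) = -165.38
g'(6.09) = -56.13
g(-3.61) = -70.67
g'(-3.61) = 36.60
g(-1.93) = -22.67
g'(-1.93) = 20.54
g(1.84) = -13.17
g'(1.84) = -15.50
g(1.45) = -7.85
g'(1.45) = -11.77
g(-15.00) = -1107.68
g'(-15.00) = 145.49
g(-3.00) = -50.12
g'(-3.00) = 30.77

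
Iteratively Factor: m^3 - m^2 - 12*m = (m)*(m^2 - m - 12) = m*(m + 3)*(m - 4)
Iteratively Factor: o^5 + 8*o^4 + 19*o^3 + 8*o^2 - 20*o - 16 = (o + 2)*(o^4 + 6*o^3 + 7*o^2 - 6*o - 8) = (o - 1)*(o + 2)*(o^3 + 7*o^2 + 14*o + 8) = (o - 1)*(o + 2)*(o + 4)*(o^2 + 3*o + 2) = (o - 1)*(o + 2)^2*(o + 4)*(o + 1)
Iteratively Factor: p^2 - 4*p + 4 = (p - 2)*(p - 2)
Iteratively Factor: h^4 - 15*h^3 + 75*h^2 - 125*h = (h - 5)*(h^3 - 10*h^2 + 25*h) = h*(h - 5)*(h^2 - 10*h + 25) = h*(h - 5)^2*(h - 5)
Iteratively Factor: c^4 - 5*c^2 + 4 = (c + 1)*(c^3 - c^2 - 4*c + 4) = (c - 2)*(c + 1)*(c^2 + c - 2) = (c - 2)*(c - 1)*(c + 1)*(c + 2)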